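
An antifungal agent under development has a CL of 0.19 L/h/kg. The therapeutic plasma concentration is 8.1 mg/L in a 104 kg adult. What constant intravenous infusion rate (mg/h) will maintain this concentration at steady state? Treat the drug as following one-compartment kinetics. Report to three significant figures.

CL = 0.19 L/h/kg × 104 kg = 19.76 L/h
R₀ = 19.76 × 8.1 = 160.1 mg/h

160 mg/h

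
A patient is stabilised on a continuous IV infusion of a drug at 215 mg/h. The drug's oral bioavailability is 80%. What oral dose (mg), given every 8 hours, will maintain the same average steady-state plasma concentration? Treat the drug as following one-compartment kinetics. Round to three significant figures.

2150 mg

To maintain the same Css, the systemic dosing rate must be unchanged: F·D/τ = infusion rate.
D = rate × τ / F = 215 × 8 / 0.8 = 2150 mg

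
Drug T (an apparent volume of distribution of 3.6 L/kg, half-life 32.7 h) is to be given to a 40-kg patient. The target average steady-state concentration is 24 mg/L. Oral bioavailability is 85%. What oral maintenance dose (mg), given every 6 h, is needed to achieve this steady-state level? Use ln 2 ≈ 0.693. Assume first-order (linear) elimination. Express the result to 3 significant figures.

517 mg

Total Vd = 3.6 × 40 = 144.0 L
k = 0.693/32.7 = 0.02119 h⁻¹, so CL = k·Vd = 0.02119 × 144.0 = 3.051 L/h
D = CL × Css × τ / F = 3.051 × 24 × 6 / 0.85 = 516.9 mg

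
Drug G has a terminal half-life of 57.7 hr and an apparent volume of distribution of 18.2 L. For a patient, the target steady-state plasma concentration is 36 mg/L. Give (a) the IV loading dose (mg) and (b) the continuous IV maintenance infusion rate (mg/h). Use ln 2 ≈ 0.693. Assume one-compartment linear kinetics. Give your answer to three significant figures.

(a) 655 mg; (b) 7.87 mg/h

LD = Vd × C = 18.20 × 36 = 655.2 mg
CL = 0.693 × Vd / t½ = 0.693 × 18.20 / 57.7 = 0.2186 L/h
Infusion rate = CL × Css = 0.2186 × 36 = 7.870 mg/h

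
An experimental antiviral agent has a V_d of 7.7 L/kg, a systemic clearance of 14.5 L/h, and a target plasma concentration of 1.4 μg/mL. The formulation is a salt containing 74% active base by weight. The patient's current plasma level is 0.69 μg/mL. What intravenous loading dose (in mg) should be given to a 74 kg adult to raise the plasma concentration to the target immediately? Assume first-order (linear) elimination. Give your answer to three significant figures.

Vd = 7.7 L/kg × 74 kg = 569.8 L
Concentration deficit ΔC = 1.4 − 0.69 = 0.7100 mg/L
LD = Vd × ΔC / S = 569.8 × 0.7100 / 0.74 = 546.7 mg

547 mg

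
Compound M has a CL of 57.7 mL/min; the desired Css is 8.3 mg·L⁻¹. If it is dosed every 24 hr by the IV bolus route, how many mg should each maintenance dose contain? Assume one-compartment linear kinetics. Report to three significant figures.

Convert clearance: 57.7 mL/min × 60 min/h ÷ 1000 mL/L = 3.462 L/h
At steady state, dose per interval replaces the amount cleared in that interval: D/τ = CL·Css.
D = CL × Css × τ = 3.462 × 8.3 × 24 = 689.6 mg

690 mg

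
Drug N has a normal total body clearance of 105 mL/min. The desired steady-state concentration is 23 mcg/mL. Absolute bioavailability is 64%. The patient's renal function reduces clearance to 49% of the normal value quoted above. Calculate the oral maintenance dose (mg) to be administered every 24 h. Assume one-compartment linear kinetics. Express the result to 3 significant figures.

Convert clearance: 105 mL/min × 60 min/h ÷ 1000 mL/L = 6.300 L/h
Patient clearance = 0.49 × 6.300 = 3.087 L/h
D = CL × Css × τ / F = 3.087 × 23 × 24 / 0.64 = 2663 mg

2660 mg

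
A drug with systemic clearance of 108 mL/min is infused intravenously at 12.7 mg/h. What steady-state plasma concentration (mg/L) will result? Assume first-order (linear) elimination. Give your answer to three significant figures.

1.96 mg/L

Convert clearance: 108 mL/min × 60 min/h ÷ 1000 mL/L = 6.480 L/h
Css = rate / CL = 12.7 / 6.480 = 1.960 mg/L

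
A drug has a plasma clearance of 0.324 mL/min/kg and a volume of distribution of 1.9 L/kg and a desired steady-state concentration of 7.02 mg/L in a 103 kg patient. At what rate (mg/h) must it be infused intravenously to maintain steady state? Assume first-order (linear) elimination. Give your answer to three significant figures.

CL = 0.324 mL/min/kg × 103 kg = 33.37 mL/min = 33.37 × 60/1000 = 2.002 L/h
Infusion rate = CL · Css = 2.002 L/h × 7.02 mg/L = 14.05 mg/h

14.1 mg/h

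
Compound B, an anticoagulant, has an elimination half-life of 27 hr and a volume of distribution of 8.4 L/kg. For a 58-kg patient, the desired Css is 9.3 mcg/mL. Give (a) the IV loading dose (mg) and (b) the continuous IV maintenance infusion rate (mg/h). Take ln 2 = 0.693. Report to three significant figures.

Vd = 8.4 L/kg × 58 kg = 487.2 L
LD = Vd × C = 487.2 × 9.3 = 4531 mg
CL = 0.693 × Vd / t½ = 0.693 × 487.2 / 27 = 12.50 L/h
Infusion rate = CL × Css = 12.50 × 9.3 = 116.3 mg/h

(a) 4530 mg; (b) 116 mg/h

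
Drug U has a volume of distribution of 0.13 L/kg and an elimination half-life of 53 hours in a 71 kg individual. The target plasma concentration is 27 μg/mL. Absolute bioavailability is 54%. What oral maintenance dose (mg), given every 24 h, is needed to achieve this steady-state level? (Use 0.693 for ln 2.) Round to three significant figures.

145 mg

Vd = 0.13 L/kg × 71 kg = 9.230 L
k = 0.693/53 = 0.01308 h⁻¹, so CL = k·Vd = 0.01308 × 9.230 = 0.1207 L/h
D = CL × Css × τ / F = 0.1207 × 27 × 24 / 0.54 = 144.8 mg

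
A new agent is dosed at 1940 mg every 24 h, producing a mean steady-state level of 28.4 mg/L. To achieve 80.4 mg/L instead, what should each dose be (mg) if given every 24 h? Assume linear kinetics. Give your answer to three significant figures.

For first-order elimination, Css ∝ F·D/(CL·τ); F and CL are unchanged, so Css ∝ D/τ.
D₂ = D₁ × (Css,target / Css,current) = 1940 × 80.4/28.4 = 5492 mg

5490 mg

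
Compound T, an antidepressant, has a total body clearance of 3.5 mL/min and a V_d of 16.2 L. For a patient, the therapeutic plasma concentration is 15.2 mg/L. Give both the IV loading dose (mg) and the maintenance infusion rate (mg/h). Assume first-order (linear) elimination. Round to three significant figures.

(a) 246 mg; (b) 3.19 mg/h

Loading: fill Vd to C_target → 16.20 L × 15.2 mg/L = 246.2 mg
CL = 3.5 mL/min × 60/1000 = 0.2100 L/h
Maintenance infusion rate = CL × Css = 0.2100 × 15.2 = 3.192 mg/h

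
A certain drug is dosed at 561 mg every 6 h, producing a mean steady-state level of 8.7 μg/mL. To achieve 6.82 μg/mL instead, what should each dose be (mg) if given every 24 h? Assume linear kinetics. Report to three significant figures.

1760 mg

With linear kinetics, Css is proportional to dose rate (D/τ) at fixed clearance.
D₂ = D₁ × (Css,target / Css,current) × (τ₂/τ₁) = 561 × (6.82/8.7) × (24/6) = 1759 mg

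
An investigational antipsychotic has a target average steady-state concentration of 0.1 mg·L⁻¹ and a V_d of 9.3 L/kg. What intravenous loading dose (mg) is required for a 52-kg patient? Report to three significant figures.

48.4 mg

Vd = 9.3 L/kg × 52 kg = 483.6 L
LD = Vd × C = 483.6 × 0.1000 = 48.36 mg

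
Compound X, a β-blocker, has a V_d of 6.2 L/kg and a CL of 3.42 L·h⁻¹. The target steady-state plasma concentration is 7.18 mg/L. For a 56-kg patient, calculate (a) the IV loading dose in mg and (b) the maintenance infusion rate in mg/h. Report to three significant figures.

Vd = 6.2 L/kg × 56 kg = 347.2 L
Loading dose = Vd × C = 347.2 × 7.18 = 2493 mg
Infusion rate = 3.420 L/h × 7.18 mg/L = 24.56 mg/h

(a) 2490 mg; (b) 24.6 mg/h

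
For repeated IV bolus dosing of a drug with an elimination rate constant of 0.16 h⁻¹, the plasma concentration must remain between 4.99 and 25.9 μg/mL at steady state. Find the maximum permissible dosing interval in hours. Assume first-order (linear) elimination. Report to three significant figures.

10.3 h

Between IV bolus doses, concentration decays as C = C₀·e^(−kτ), so C_peak/C_trough = e^(kτ).
τ_max = ln(C_peak/C_trough) / k = ln(25.9/4.99) / 0.1600 = 1.647 / 0.1600 = 10.29 h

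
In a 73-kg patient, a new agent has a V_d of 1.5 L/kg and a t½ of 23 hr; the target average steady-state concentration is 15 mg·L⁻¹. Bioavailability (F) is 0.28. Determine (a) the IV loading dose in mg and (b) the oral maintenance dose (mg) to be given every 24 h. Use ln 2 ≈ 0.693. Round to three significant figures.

Vd = 1.5 L/kg × 73 kg = 109.5 L
LD = Vd × C = 109.5 × 15 = 1643 mg
CL = 0.693 × Vd / t½ = 0.693 × 109.5 / 23 = 3.299 L/h
D = CL × Css × τ / F = 3.299 × 15 × 24 / 0.28 = 4242 mg

(a) 1640 mg; (b) 4240 mg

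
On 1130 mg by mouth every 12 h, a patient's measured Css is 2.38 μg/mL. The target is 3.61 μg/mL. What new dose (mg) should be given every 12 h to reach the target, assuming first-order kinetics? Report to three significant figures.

1710 mg

For first-order elimination, Css ∝ F·D/(CL·τ); F and CL are unchanged, so Css ∝ D/τ.
D₂ = D₁ × (Css,target / Css,current) = 1130 × 3.61/2.38 = 1714 mg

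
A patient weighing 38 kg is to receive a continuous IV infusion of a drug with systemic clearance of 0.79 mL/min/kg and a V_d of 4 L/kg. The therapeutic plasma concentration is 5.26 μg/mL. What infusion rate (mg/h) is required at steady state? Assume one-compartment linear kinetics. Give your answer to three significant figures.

CL = 0.79 mL/min/kg × 38 kg = 30.02 mL/min = 30.02 × 60/1000 = 1.801 L/h
R₀ = 1.801 × 5.26 = 9.473 mg/h

9.47 mg/h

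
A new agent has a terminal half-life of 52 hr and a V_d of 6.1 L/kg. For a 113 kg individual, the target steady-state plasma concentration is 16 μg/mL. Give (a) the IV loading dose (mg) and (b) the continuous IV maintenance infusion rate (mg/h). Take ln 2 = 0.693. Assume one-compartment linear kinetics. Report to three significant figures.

(a) 11000 mg; (b) 147 mg/h

Total Vd = 6.1 × 113 = 689.3 L
LD = Vd × C = 689.3 × 16 = 11030 mg
CL = 0.693 × Vd / t½ = 0.693 × 689.3 / 52 = 9.186 L/h
Infusion rate = CL × Css = 9.186 × 16 = 147.0 mg/h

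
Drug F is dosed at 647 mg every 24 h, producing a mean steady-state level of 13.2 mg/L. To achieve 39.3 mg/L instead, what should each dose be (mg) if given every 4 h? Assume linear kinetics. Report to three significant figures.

321 mg

With linear kinetics, Css is proportional to dose rate (D/τ) at fixed clearance.
D₂ = D₁ × (Css,target / Css,current) × (τ₂/τ₁) = 647 × (39.3/13.2) × (4/24) = 321.0 mg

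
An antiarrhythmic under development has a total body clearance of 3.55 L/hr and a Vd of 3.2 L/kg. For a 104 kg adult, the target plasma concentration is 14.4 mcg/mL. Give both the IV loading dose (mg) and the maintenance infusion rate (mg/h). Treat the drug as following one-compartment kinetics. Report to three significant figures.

(a) 4790 mg; (b) 51.1 mg/h

Vd = 3.2 L/kg × 104 kg = 332.8 L
LD = Vd · C_target = 332.8 × 14.4 = 4792 mg
Maintenance infusion rate = CL × Css = 3.550 × 14.4 = 51.12 mg/h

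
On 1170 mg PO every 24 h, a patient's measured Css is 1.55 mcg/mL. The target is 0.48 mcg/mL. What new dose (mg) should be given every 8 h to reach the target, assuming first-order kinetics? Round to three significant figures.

For first-order elimination, Css ∝ F·D/(CL·τ); F and CL are unchanged, so Css ∝ D/τ.
D₂ = D₁ × (Css,target / Css,current) × (τ₂/τ₁) = 1170 × (0.48/1.55) × (8/24) = 120.8 mg

121 mg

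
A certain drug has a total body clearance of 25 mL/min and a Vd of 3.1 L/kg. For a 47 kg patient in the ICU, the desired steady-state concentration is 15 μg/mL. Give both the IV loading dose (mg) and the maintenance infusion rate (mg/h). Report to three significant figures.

Vd = 3.1 L/kg × 47 kg = 145.7 L
LD = Vd · C_target = 145.7 × 15 = 2186 mg
CL = 25 mL/min × 60/1000 = 1.500 L/h
Maintenance: replace elimination → rate = CL × Css = 1.500 × 15 = 22.50 mg/h

(a) 2190 mg; (b) 22.5 mg/h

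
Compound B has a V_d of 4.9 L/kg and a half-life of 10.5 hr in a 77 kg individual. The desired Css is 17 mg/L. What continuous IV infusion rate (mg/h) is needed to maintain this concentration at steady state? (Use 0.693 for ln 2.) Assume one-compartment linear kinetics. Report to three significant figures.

Vd = 4.9 L/kg × 77 kg = 377.3 L
k = 0.693/10.5 = 0.06600 h⁻¹, so CL = k·Vd = 0.06600 × 377.3 = 24.90 L/h
Infusion rate = CL × Css = 24.90 × 17 = 423.3 mg/h

423 mg/h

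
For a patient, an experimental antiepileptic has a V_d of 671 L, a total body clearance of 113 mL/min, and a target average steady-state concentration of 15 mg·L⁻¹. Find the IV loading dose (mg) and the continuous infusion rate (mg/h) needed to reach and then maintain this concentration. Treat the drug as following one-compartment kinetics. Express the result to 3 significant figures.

(a) 10100 mg; (b) 102 mg/h

LD = Vd · C_target = 671.0 × 15 = 10070 mg
CL = 113 mL/min × 60/1000 = 6.780 L/h
Maintenance infusion rate = CL × Css = 6.780 × 15 = 101.7 mg/h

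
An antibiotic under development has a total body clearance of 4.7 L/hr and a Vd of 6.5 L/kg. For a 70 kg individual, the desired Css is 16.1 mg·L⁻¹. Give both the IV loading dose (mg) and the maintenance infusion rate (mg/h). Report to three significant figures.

(a) 7330 mg; (b) 75.7 mg/h

Vd = 6.5 L/kg × 70 kg = 455.0 L
Loading dose = Vd × C = 455.0 × 16.1 = 7326 mg
Maintenance: replace elimination → rate = CL × Css = 4.700 × 16.1 = 75.67 mg/h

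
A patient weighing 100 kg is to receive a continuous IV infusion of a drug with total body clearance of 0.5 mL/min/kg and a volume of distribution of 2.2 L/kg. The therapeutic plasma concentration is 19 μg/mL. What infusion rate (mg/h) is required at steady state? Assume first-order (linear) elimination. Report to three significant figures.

57.0 mg/h

CL = 0.5 mL/min/kg × 100 kg = 50.00 mL/min = 50.00 × 60/1000 = 3.000 L/h
Infusion rate = CL · Css = 3.000 L/h × 19 mg/L = 57.00 mg/h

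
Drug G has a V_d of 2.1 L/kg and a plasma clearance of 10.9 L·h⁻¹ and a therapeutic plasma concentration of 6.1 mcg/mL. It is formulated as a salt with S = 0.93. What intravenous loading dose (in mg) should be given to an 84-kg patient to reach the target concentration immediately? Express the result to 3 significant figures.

1160 mg

Vd = 2.1 L/kg × 84 kg = 176.4 L
The loading dose fills Vd to the target concentration.
LD = Vd × C / S = 176.4 × 6.100 / 0.93 = 1157 mg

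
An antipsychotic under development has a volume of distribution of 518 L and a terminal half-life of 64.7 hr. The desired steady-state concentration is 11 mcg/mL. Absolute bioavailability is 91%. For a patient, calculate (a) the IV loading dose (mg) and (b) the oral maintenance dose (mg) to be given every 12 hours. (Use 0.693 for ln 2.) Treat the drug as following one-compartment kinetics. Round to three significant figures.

(a) 5700 mg; (b) 805 mg

LD = Vd × C = 518.0 × 11 = 5698 mg
CL = 0.693 × Vd / t½ = 0.693 × 518.0 / 64.7 = 5.548 L/h
D = CL × Css × τ / F = 5.548 × 11 × 12 / 0.91 = 804.8 mg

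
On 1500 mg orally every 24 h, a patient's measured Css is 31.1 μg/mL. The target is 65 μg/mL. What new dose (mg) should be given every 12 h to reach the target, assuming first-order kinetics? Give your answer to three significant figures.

For first-order elimination, Css ∝ F·D/(CL·τ); F and CL are unchanged, so Css ∝ D/τ.
D₂ = D₁ × (Css,target / Css,current) × (τ₂/τ₁) = 1500 × (65/31.1) × (12/24) = 1568 mg

1570 mg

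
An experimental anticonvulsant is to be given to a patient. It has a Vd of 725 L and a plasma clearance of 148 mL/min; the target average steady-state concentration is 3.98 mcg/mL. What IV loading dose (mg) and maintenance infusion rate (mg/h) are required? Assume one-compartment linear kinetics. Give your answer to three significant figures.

Loading: fill Vd to C_target → 725.0 L × 3.98 mg/L = 2886 mg
CL = 148 mL/min × 60/1000 = 8.880 L/h
Maintenance infusion rate = CL × Css = 8.880 × 3.98 = 35.34 mg/h

(a) 2890 mg; (b) 35.3 mg/h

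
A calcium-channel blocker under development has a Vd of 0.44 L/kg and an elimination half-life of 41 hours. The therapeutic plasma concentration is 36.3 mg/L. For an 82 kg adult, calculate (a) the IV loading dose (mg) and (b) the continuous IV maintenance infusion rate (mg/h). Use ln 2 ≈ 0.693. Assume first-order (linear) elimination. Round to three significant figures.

(a) 1310 mg; (b) 22.1 mg/h

Total Vd = 0.44 × 82 = 36.08 L
LD = Vd × C = 36.08 × 36.3 = 1310 mg
CL = 0.693 × Vd / t½ = 0.693 × 36.08 / 41 = 0.6098 L/h
Infusion rate = CL × Css = 0.6098 × 36.3 = 22.14 mg/h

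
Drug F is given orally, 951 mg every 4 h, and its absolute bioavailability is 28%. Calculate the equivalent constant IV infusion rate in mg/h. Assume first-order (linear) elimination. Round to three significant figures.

Equivalent systemic input: infusion rate = F·D/τ.
Rate = 0.28 × 951 / 4 = 66.57 mg/h

66.6 mg/h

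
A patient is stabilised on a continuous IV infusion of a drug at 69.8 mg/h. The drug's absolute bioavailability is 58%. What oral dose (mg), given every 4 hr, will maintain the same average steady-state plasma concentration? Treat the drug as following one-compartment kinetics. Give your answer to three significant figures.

481 mg

To maintain the same Css, the systemic dosing rate must be unchanged: F·D/τ = infusion rate.
D = rate × τ / F = 69.8 × 4 / 0.58 = 481.4 mg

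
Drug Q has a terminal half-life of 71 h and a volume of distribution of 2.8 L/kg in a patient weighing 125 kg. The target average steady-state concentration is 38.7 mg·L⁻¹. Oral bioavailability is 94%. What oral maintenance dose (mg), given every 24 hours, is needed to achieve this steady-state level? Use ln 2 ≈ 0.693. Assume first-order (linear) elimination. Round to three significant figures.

3380 mg

Vd = 2.8 L/kg × 125 kg = 350.0 L
k = 0.693/71 = 0.009761 h⁻¹, so CL = k·Vd = 0.009761 × 350.0 = 3.416 L/h
D = CL × Css × τ / F = 3.416 × 38.7 × 24 / 0.94 = 3375 mg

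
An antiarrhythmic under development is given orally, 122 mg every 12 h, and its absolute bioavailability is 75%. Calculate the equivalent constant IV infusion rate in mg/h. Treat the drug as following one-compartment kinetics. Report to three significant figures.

Equivalent systemic input: infusion rate = F·D/τ.
Rate = 0.75 × 122 / 12 = 7.625 mg/h

7.63 mg/h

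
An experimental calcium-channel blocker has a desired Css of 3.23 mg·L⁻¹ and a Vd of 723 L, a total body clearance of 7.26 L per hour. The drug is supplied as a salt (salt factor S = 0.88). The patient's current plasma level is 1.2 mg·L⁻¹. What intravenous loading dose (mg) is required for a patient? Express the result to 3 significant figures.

1670 mg

Concentration deficit ΔC = 3.23 − 1.2 = 2.030 mg/L
LD = Vd × ΔC / S = 723.0 × 2.030 / 0.88 = 1668 mg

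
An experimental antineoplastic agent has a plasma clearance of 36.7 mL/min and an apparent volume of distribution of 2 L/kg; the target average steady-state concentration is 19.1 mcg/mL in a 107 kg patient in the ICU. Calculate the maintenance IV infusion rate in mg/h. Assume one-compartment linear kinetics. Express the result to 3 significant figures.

CL = 36.7 mL/min = 36.7 × 0.06 = 2.202 L/h
R₀ = 2.202 × 19.1 = 42.06 mg/h

42.1 mg/h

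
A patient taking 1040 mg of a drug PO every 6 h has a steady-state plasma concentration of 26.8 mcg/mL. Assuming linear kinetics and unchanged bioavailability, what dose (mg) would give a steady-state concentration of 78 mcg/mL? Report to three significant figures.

For first-order elimination, Css ∝ F·D/(CL·τ); F and CL are unchanged, so Css ∝ D/τ.
D₂ = D₁ × (Css,target / Css,current) = 1040 × 78/26.8 = 3027 mg

3030 mg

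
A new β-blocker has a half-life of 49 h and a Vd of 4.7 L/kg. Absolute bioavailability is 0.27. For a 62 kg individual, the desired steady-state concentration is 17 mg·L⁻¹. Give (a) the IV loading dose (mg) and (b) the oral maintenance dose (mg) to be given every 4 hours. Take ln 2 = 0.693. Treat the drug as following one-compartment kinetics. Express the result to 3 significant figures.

Vd = 4.7 L/kg × 62 kg = 291.4 L
LD = Vd × C = 291.4 × 17 = 4954 mg
CL = 0.693 × Vd / t½ = 0.693 × 291.4 / 49 = 4.121 L/h
D = CL × Css × τ / F = 4.121 × 17 × 4 / 0.27 = 1038 mg

(a) 4950 mg; (b) 1040 mg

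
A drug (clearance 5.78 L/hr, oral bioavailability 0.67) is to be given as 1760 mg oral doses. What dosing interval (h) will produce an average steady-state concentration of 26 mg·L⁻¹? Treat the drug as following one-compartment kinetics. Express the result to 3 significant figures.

F·D/τ = CL·Css → τ = F·D / (CL·Css).
τ = 0.67 × 1760 / (5.78 × 26) = 7.847 h

7.85 h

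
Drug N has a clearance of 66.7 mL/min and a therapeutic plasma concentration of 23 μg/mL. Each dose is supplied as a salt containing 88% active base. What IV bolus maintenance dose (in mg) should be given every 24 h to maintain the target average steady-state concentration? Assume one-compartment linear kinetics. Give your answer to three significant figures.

CL = 66.7 mL/min × 60/1000 = 4.002 L/h
At steady state, dose per interval replaces the amount cleared in that interval: S·D/τ = CL·Css.
D = CL × Css × τ / S = 4.002 × 23 × 24 / 0.88 = 2510 mg

2510 mg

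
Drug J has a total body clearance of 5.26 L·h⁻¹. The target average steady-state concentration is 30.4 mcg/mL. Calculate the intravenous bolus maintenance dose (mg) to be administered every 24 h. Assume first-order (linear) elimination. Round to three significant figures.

3840 mg

D = CL × Css × τ = 5.260 × 30.4 × 24 = 3838 mg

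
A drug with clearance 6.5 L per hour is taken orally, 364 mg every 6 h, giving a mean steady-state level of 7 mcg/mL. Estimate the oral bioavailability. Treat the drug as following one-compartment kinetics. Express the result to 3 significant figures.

0.750

F·D/τ = CL·Css at steady state → F = CL·Css·τ / D.
F = 6.5 × 7 × 6 / 364 = 0.750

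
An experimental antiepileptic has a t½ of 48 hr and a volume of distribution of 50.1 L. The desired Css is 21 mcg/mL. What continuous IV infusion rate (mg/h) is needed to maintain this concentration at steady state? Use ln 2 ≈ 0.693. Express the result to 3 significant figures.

k = 0.693/48 = 0.01444 h⁻¹, so CL = k·Vd = 0.01444 × 50.10 = 0.7234 L/h
Infusion rate = CL × Css = 0.7234 × 21 = 15.19 mg/h

15.2 mg/h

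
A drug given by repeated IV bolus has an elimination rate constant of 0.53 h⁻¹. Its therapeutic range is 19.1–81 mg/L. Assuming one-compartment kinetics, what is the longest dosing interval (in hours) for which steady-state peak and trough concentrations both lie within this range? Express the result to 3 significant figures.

Between IV bolus doses, concentration decays as C = C₀·e^(−kτ), so C_peak/C_trough = e^(kτ).
τ_max = ln(C_peak/C_trough) / k = ln(81/19.1) / 0.5300 = 1.445 / 0.5300 = 2.726 h

2.73 h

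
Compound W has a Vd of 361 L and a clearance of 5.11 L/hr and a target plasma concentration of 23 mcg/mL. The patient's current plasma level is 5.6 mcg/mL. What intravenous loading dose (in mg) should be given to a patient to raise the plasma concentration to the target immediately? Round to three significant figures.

Concentration deficit ΔC = 23 − 5.6 = 17.40 mg/L
LD = Vd × ΔC = 361.0 × 17.40 = 6281 mg

6280 mg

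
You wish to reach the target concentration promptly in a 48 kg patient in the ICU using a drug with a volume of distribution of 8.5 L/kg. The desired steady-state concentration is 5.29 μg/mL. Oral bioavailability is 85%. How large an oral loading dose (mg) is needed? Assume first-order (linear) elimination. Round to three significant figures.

Total Vd = 8.5 × 48 = 408.0 L
The loading dose fills Vd to the target concentration.
LD = Vd × C / F = 408.0 × 5.290 / 0.85 = 2539 mg

2540 mg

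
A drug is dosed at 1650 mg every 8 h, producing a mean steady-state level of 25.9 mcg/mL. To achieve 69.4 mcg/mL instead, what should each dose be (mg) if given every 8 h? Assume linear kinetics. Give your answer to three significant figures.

4420 mg

For first-order elimination, Css ∝ F·D/(CL·τ); F and CL are unchanged, so Css ∝ D/τ.
D₂ = D₁ × (Css,target / Css,current) = 1650 × 69.4/25.9 = 4421 mg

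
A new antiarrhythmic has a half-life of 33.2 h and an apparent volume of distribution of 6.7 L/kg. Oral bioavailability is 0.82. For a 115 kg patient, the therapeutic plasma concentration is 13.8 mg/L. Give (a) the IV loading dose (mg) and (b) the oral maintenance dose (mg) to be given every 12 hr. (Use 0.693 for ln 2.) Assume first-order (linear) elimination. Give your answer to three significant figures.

(a) 10600 mg; (b) 3250 mg

Total Vd = 6.7 × 115 = 770.5 L
LD = Vd × C = 770.5 × 13.8 = 10630 mg
CL = 0.693 × Vd / t½ = 0.693 × 770.5 / 33.2 = 16.08 L/h
D = CL × Css × τ / F = 16.08 × 13.8 × 12 / 0.82 = 3247 mg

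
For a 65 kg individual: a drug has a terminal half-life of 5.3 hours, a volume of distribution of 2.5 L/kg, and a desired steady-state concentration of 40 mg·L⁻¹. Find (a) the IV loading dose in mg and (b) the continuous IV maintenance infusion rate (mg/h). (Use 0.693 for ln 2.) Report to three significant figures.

Vd(total) = 65 kg × 2.5 L/kg = 162.5 L
LD = Vd × C = 162.5 × 40 = 6500 mg
CL = 0.693 × Vd / t½ = 0.693 × 162.5 / 5.3 = 21.25 L/h
Infusion rate = CL × Css = 21.25 × 40 = 850.0 mg/h

(a) 6500 mg; (b) 850 mg/h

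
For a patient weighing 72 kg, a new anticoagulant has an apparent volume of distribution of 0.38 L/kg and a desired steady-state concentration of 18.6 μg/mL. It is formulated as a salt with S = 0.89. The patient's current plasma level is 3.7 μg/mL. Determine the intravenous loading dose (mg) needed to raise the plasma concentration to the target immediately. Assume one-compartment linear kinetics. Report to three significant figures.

Vd = 0.38 L/kg × 72 kg = 27.36 L
Concentration deficit ΔC = 18.6 − 3.7 = 14.90 mg/L
LD = Vd × ΔC / S = 27.36 × 14.90 / 0.89 = 458.0 mg

458 mg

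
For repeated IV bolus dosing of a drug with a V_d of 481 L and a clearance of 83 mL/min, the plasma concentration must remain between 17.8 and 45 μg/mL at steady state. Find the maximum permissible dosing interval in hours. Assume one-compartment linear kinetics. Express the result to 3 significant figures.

CL = 83 mL/min = 83 × 0.06 = 4.980 L/h
k = CL / Vd = 4.980 / 481.0 = 0.01035 h⁻¹
Between IV bolus doses, concentration decays as C = C₀·e^(−kτ), so C_peak/C_trough = e^(kτ).
τ_max = ln(C_peak/C_trough) / k = ln(45/17.8) / 0.01035 = 0.9275 / 0.01035 = 89.61 h

89.6 h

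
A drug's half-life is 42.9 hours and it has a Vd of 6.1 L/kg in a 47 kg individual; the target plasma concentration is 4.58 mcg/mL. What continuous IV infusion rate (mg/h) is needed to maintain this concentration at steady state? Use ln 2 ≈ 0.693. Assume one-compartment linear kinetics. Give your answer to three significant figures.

21.2 mg/h

Vd = 6.1 L/kg × 47 kg = 286.7 L
CL = ln 2 · Vd / t½ = 0.693 × 286.7 / 42.9 = 4.631 L/h
Infusion rate = CL × Css = 4.631 × 4.58 = 21.21 mg/h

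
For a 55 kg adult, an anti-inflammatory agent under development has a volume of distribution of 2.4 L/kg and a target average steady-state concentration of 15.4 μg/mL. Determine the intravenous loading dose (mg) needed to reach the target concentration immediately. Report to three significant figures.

Vd(total) = 55 kg × 2.4 L/kg = 132.0 L
The loading dose fills Vd to the target concentration.
LD = Vd × C = 132.0 × 15.40 = 2033 mg

2030 mg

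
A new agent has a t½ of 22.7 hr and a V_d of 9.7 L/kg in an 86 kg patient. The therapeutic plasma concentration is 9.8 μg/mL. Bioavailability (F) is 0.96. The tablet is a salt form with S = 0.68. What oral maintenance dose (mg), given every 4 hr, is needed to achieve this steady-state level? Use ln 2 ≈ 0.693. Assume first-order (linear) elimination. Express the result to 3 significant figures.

Total Vd = 9.7 × 86 = 834.2 L
k = 0.693/22.7 = 0.03053 h⁻¹, so CL = k·Vd = 0.03053 × 834.2 = 25.47 L/h
D = CL × Css × τ / F / S = 25.47 × 9.8 × 4 / 0.96 / 0.68 = 1529 mg

1530 mg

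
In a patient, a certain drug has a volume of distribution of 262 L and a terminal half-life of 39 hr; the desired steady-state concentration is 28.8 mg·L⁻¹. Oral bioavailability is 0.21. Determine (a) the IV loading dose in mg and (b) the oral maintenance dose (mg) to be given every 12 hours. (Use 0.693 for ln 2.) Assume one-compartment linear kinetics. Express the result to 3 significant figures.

(a) 7550 mg; (b) 7660 mg

LD = Vd × C = 262.0 × 28.8 = 7546 mg
CL = 0.693 × Vd / t½ = 0.693 × 262.0 / 39 = 4.656 L/h
D = CL × Css × τ / F = 4.656 × 28.8 × 12 / 0.21 = 7662 mg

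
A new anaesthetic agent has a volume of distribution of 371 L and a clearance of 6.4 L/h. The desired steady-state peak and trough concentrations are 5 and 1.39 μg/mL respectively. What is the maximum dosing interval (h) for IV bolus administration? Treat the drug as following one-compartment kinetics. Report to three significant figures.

k = CL / Vd = 6.400 / 371.0 = 0.01725 h⁻¹
Between IV bolus doses, concentration decays as C = C₀·e^(−kτ), so C_peak/C_trough = e^(kτ).
τ_max = ln(C_peak/C_trough) / k = ln(5/1.39) / 0.01725 = 1.280 / 0.01725 = 74.20 h

74.2 h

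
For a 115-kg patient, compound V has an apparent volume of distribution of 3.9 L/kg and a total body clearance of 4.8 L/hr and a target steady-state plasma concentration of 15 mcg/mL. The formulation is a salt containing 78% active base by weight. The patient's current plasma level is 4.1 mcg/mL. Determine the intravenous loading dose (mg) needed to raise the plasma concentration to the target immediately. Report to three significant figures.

6270 mg

Vd = 3.9 L/kg × 115 kg = 448.5 L
Concentration deficit ΔC = 15 − 4.1 = 10.90 mg/L
LD = Vd × ΔC / S = 448.5 × 10.90 / 0.78 = 6268 mg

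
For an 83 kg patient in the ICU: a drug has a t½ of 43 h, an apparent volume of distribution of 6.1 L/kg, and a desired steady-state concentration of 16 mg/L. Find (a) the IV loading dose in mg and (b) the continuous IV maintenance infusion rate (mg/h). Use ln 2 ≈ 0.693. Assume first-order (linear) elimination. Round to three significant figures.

Total Vd = 6.1 × 83 = 506.3 L
LD = Vd × C = 506.3 × 16 = 8101 mg
CL = 0.693 × Vd / t½ = 0.693 × 506.3 / 43 = 8.160 L/h
Infusion rate = CL × Css = 8.160 × 16 = 130.6 mg/h

(a) 8100 mg; (b) 131 mg/h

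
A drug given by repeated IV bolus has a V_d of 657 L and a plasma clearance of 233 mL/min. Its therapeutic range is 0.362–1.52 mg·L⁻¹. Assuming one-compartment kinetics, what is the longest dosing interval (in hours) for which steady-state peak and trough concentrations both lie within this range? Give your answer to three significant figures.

67.4 h

CL = 233 mL/min = 233 × 0.06 = 13.98 L/h
k = CL / Vd = 13.98 / 657.0 = 0.02128 h⁻¹
Between IV bolus doses, concentration decays as C = C₀·e^(−kτ), so C_peak/C_trough = e^(kτ).
τ_max = ln(C_peak/C_trough) / k = ln(1.52/0.362) / 0.02128 = 1.435 / 0.02128 = 67.43 h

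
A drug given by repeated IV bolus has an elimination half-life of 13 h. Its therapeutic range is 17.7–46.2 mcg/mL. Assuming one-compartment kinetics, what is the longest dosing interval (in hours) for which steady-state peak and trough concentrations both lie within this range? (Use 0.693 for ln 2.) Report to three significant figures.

k = 0.693 / t½ = 0.693 / 13 = 0.05331 h⁻¹
Between IV bolus doses, concentration decays as C = C₀·e^(−kτ), so C_peak/C_trough = e^(kτ).
τ_max = ln(C_peak/C_trough) / k = ln(46.2/17.7) / 0.05331 = 0.9594 / 0.05331 = 18.00 h

18.0 h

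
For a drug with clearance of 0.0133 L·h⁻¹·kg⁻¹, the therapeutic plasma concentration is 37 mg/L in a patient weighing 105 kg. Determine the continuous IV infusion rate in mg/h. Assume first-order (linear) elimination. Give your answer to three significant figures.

51.7 mg/h

CL = 0.0133 L·h⁻¹·kg⁻¹ × 105 kg = 1.397 L/h
At steady state, infusion rate equals elimination rate: rate in = CL × Css.
Infusion rate = CL · Css = 1.397 L/h × 37 mg/L = 51.69 mg/h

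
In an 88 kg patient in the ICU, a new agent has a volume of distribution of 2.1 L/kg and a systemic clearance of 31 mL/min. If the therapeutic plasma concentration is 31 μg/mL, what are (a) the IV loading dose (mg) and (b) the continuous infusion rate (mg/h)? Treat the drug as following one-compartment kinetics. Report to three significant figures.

Total Vd = 2.1 × 88 = 184.8 L
Loading dose = Vd × C = 184.8 × 31 = 5729 mg
Convert clearance: 31 mL/min × 60 min/h ÷ 1000 mL/L = 1.860 L/h
Maintenance: replace elimination → rate = CL × Css = 1.860 × 31 = 57.66 mg/h

(a) 5730 mg; (b) 57.7 mg/h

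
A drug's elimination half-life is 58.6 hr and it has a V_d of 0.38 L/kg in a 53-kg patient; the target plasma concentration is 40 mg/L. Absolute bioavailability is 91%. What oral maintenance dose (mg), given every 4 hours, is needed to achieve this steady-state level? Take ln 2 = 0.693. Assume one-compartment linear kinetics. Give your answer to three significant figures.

Total Vd = 0.38 × 53 = 20.14 L
CL = 0.693 × Vd / t½ = 0.693 × 20.14 / 58.6 = 0.2382 L/h
D = CL × Css × τ / F = 0.2382 × 40 × 4 / 0.91 = 41.88 mg

41.9 mg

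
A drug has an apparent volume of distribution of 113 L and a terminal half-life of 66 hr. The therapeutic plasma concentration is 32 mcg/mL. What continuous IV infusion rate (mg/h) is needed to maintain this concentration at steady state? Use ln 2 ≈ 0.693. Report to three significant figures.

k = 0.693/66 = 0.01050 h⁻¹, so CL = k·Vd = 0.01050 × 113.0 = 1.187 L/h
Infusion rate = CL × Css = 1.187 × 32 = 37.98 mg/h

38.0 mg/h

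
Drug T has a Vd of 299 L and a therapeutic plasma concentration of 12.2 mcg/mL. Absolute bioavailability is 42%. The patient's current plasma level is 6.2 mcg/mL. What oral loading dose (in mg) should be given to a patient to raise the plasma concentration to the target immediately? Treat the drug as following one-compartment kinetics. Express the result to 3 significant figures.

Concentration deficit ΔC = 12.2 − 6.2 = 6.000 mg/L
LD = Vd × ΔC / F = 299.0 × 6.000 / 0.42 = 4271 mg

4270 mg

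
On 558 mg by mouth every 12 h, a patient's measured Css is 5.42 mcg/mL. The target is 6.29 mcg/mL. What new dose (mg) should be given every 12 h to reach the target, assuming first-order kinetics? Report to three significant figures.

648 mg

With linear kinetics, Css is proportional to dose rate (D/τ) at fixed clearance.
D₂ = D₁ × (Css,target / Css,current) = 558 × 6.29/5.42 = 647.6 mg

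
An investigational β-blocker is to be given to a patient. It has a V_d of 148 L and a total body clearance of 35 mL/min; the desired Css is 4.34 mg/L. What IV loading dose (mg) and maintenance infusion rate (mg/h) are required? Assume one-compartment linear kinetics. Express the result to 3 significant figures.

(a) 642 mg; (b) 9.11 mg/h

Loading dose = Vd × C = 148.0 × 4.34 = 642.3 mg
CL = 35 mL/min × 60/1000 = 2.100 L/h
Infusion rate = 2.100 L/h × 4.34 mg/L = 9.114 mg/h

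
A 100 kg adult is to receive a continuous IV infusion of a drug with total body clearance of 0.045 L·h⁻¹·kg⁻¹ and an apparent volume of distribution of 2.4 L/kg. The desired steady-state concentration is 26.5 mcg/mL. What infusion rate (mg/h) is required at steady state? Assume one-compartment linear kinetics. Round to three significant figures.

CL = 0.045 L·h⁻¹·kg⁻¹ × 100 kg = 4.500 L/h
At steady state, infusion rate equals elimination rate: rate in = CL × Css.
R₀ = 4.500 × 26.5 = 119.3 mg/h

119 mg/h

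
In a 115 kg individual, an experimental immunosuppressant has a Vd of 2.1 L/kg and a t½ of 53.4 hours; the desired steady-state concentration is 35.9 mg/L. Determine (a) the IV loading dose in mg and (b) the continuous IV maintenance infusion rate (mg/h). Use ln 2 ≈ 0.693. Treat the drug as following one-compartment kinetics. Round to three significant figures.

Vd(total) = 115 kg × 2.1 L/kg = 241.5 L
LD = Vd × C = 241.5 × 35.9 = 8670 mg
CL = 0.693 × Vd / t½ = 0.693 × 241.5 / 53.4 = 3.134 L/h
Infusion rate = CL × Css = 3.134 × 35.9 = 112.5 mg/h

(a) 8670 mg; (b) 113 mg/h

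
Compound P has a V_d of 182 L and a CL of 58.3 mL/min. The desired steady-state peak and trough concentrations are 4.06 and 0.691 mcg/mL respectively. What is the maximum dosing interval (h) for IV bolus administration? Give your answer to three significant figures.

92.1 h

CL = 58.3 mL/min = 58.3 × 0.06 = 3.498 L/h
k = CL / Vd = 3.498 / 182.0 = 0.01922 h⁻¹
Between IV bolus doses, concentration decays as C = C₀·e^(−kτ), so C_peak/C_trough = e^(kτ).
τ_max = ln(C_peak/C_trough) / k = ln(4.06/0.691) / 0.01922 = 1.771 / 0.01922 = 92.14 h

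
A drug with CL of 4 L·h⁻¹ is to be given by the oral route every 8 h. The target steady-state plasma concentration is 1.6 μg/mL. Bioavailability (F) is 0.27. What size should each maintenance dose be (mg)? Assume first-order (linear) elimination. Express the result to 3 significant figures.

190 mg

D = CL × Css × τ / F = 4.000 × 1.6 × 8 / 0.27 = 189.6 mg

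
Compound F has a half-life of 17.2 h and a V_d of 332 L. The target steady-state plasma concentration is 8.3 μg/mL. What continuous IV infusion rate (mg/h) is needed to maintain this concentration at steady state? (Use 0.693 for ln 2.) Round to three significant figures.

111 mg/h

CL = ln 2 · Vd / t½ = 0.693 × 332.0 / 17.2 = 13.38 L/h
Infusion rate = CL × Css = 13.38 × 8.3 = 111.1 mg/h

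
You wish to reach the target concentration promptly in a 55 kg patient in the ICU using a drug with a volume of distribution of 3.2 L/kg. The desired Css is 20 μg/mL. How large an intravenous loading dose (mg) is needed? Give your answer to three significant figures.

3520 mg

Total Vd = 3.2 × 55 = 176.0 L
The loading dose fills Vd to the target concentration.
LD = Vd × C = 176.0 × 20.00 = 3520 mg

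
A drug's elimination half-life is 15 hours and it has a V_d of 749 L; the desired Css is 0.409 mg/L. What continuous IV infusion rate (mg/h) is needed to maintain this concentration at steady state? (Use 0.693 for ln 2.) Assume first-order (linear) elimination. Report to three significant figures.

14.2 mg/h

CL = 0.693 × Vd / t½ = 0.693 × 749.0 / 15 = 34.60 L/h
Infusion rate = CL × Css = 34.60 × 0.409 = 14.15 mg/h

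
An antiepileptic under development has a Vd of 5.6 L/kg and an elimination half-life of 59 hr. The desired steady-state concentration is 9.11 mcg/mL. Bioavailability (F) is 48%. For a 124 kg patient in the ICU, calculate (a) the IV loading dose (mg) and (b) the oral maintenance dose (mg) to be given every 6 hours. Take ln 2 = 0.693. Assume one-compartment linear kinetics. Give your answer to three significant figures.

Total Vd = 5.6 × 124 = 694.4 L
LD = Vd × C = 694.4 × 9.11 = 6326 mg
CL = 0.693 × Vd / t½ = 0.693 × 694.4 / 59 = 8.156 L/h
D = CL × Css × τ / F = 8.156 × 9.11 × 6 / 0.48 = 928.8 mg

(a) 6330 mg; (b) 929 mg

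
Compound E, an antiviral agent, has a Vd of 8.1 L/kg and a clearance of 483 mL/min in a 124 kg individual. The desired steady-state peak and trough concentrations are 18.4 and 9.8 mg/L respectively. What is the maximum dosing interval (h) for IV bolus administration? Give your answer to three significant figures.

Total Vd = 8.1 × 124 = 1004 L
CL = 483 mL/min = 483 × 0.06 = 28.98 L/h
k = CL / Vd = 28.98 / 1004 = 0.02886 h⁻¹
Between IV bolus doses, concentration decays as C = C₀·e^(−kτ), so C_peak/C_trough = e^(kτ).
τ_max = ln(C_peak/C_trough) / k = ln(18.4/9.8) / 0.02886 = 0.6300 / 0.02886 = 21.83 h

21.8 h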